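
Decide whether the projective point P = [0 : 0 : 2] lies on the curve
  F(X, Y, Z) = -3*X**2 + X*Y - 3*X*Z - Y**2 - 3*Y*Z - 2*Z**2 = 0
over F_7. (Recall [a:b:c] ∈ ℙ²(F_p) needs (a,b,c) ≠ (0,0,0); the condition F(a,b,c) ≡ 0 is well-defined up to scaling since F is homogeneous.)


F(0,0,2) ≡ 6 (mod 7); P is NOT on the curve.

Evaluate F(0, 0, 2) term-by-term (mod 7).
  -3*X**2 ↦ -3·0·1·1 = 0
  X*Y ↦ 1·0·0·1 = 0
  -3*X*Z ↦ -3·0·1·2 = 0
  -Y**2 ↦ -1·1·0·1 = 0
  -3*Y*Z ↦ -3·1·0·2 = 0
  -2*Z**2 ↦ -2·1·1·4 = -8
Sum: F(0, 0, 2) = (0) + (0) + (0) + (0) + (0) + (-8) = -8.
Reducing mod 7: -8 ≡ 6 (mod 7).
Since F(a, b, c) ≡ 6 ≠ 0 (mod 7), P does NOT lie on the curve.


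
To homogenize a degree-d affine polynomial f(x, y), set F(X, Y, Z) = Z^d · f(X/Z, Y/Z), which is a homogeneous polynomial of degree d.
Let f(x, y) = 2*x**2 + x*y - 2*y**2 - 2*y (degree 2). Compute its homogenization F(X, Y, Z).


F(X, Y, Z) = 2*X**2 + X*Y - 2*Y**2 - 2*Y*Z

deg(f) = 2.
Substitute x = X/Z, y = Y/Z into f, then multiply by Z^2.
  monomial 2·x^2·y^0 ↦ 2·X^2·Y^0·Z^0.
  monomial 1·x^1·y^1 ↦ 1·X^1·Y^1·Z^0.
  monomial -2·x^0·y^2 ↦ -2·X^0·Y^2·Z^0.
  monomial -2·x^0·y^1 ↦ -2·X^0·Y^1·Z^1.
Collecting: F(X, Y, Z) = 2*X**2 + X*Y - 2*Y**2 - 2*Y*Z.


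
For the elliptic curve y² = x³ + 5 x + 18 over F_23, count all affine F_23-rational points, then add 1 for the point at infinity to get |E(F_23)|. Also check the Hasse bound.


Affine points = {(0, 8), (0, 15), (1, 1), (1, 22), (2, 6), (2, 17), (8, 8), (8, 15), (11, 1), (11, 22), (12, 9), (12, 14), (13, 7), (13, 16), (14, 7), (14, 16), (15, 8), (15, 15), (16, 10), (16, 13), (17, 5), (17, 18), (18, 11), (18, 12), (19, 7), (19, 16), (21, 0), (22, 9), (22, 14)}; affine count = 29; |E(F_23)| = 30.

Discriminant check: Δ ∝ 4a³ + 27b² = 4·5³ + 27·18² = 4·125 + 27·324 ≡ 2 (mod 23). Nonzero ⇒ E is nonsingular.
For each x ∈ F_23, compute rhs = x³ + 5·x + 18 mod 23, then count y ∈ F_23 with y² ≡ rhs.
  x = 0: rhs = 18, matching y values: 8, 15 (2 points).
  x = 1: rhs = 1, matching y values: 1, 22 (2 points).
  x = 2: rhs = 13, matching y values: 6, 17 (2 points).
  x = 3: rhs = 14, matching y values: none (0 points).
  x = 4: rhs = 10, matching y values: none (0 points).
  x = 5: rhs = 7, matching y values: none (0 points).
  x = 6: rhs = 11, matching y values: none (0 points).
  x = 7: rhs = 5, matching y values: none (0 points).
  x = 8: rhs = 18, matching y values: 8, 15 (2 points).
  x = 9: rhs = 10, matching y values: none (0 points).
  x = 10: rhs = 10, matching y values: none (0 points).
  x = 11: rhs = 1, matching y values: 1, 22 (2 points).
  x = 12: rhs = 12, matching y values: 9, 14 (2 points).
  x = 13: rhs = 3, matching y values: 7, 16 (2 points).
  x = 14: rhs = 3, matching y values: 7, 16 (2 points).
  x = 15: rhs = 18, matching y values: 8, 15 (2 points).
  x = 16: rhs = 8, matching y values: 10, 13 (2 points).
  x = 17: rhs = 2, matching y values: 5, 18 (2 points).
  x = 18: rhs = 6, matching y values: 11, 12 (2 points).
  x = 19: rhs = 3, matching y values: 7, 16 (2 points).
  x = 20: rhs = 22, matching y values: none (0 points).
  x = 21: rhs = 0, matching y values: 0 (1 points).
  x = 22: rhs = 12, matching y values: 9, 14 (2 points).
Total affine count: 29.
Full point count |E(F_23)| = 29 + 1 = 30.
Hasse bound: |30 − (23+1)| = |6| = 6 ≤ 2√23 ≈ 9.5917 ✓.


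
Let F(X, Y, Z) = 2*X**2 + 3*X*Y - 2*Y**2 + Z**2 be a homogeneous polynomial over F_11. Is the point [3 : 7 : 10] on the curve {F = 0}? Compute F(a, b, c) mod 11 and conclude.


F(3,7,10) ≡ 6 (mod 11); P is NOT on the curve.

Evaluate F(3, 7, 10) term-by-term (mod 11).
  2*X**2 ↦ 2·9·1·1 = 18
  3*X*Y ↦ 3·3·7·1 = 63
  -2*Y**2 ↦ -2·1·49·1 = -98
  Z**2 ↦ 1·1·1·100 = 100
Sum: F(3, 7, 10) = (18) + (63) + (-98) + (100) = 83.
Reducing mod 11: 83 ≡ 6 (mod 11).
Since F(a, b, c) ≡ 6 ≠ 0 (mod 11), P does NOT lie on the curve.


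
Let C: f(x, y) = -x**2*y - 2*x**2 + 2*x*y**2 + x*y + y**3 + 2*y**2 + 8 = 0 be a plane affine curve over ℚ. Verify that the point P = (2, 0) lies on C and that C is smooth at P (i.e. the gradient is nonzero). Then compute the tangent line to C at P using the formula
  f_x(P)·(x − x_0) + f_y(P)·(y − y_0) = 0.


Tangent line at P: -8*x - 2*y + 16 = 0.

Step 1: f(2, 0) = 0, so P lies on C.
Step 2: partial derivatives
  f_x(x, y) = -2*x*y - 4*x + 2*y**2 + y, f_y(x, y) = -x**2 + 4*x*y + x + 3*y**2 + 4*y.
  f_x(P) = -8, f_y(P) = -2 (gradient nonzero, so P is smooth).
Step 3: tangent line at P: -8·(x − 2) + -2·(y − 0) = 0.
Expanding: -8*x - 2*y + 16 = 0.


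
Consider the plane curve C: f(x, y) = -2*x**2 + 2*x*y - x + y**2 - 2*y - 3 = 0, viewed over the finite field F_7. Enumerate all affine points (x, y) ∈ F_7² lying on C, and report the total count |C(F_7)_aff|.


Affine F_7-points: {(0, 3), (0, 6), (2, 6), (3, 5), (5, 1), (5, 5), (6, 1), (6, 3)}; count = 8.

For each of the 49 pairs (x, y) ∈ F_7², evaluate f(x, y) mod 7. Record the zeros.
  x = 0: [0↦4, 1↦3, 2↦4, 3↦0, 4↦5, 5↦5, 6↦0]  zeros at y ∈ {3, 6}
  x = 1: [0↦1, 1↦2, 2↦5, 3↦3, 4↦3, 5↦5, 6↦2]  zeros at y ∈ ∅
  x = 2: [0↦1, 1↦4, 2↦2, 3↦2, 4↦4, 5↦1, 6↦0]  zeros at y ∈ {6}
  x = 3: [0↦4, 1↦2, 2↦2, 3↦4, 4↦1, 5↦0, 6↦1]  zeros at y ∈ {5}
  x = 4: [0↦3, 1↦3, 2↦5, 3↦2, 4↦1, 5↦2, 6↦5]  zeros at y ∈ ∅
  x = 5: [0↦5, 1↦0, 2↦4, 3↦3, 4↦4, 5↦0, 6↦5]  zeros at y ∈ {1, 5}
  x = 6: [0↦3, 1↦0, 2↦6, 3↦0, 4↦3, 5↦1, 6↦1]  zeros at y ∈ {1, 3}
Collecting zeros: affine points = {(0, 3), (0, 6), (2, 6), (3, 5), (5, 1), (5, 5), (6, 1), (6, 3)}.
Total count |C(F_7)_aff| = 8.


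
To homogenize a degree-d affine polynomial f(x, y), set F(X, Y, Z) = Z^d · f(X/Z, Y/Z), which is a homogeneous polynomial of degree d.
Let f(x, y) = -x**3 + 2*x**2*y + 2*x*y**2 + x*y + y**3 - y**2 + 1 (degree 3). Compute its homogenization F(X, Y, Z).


F(X, Y, Z) = -X**3 + 2*X**2*Y + 2*X*Y**2 + X*Y*Z + Y**3 - Y**2*Z + Z**3

deg(f) = 3.
Substitute x = X/Z, y = Y/Z into f, then multiply by Z^3.
  monomial -1·x^3·y^0 ↦ -1·X^3·Y^0·Z^0.
  monomial 2·x^2·y^1 ↦ 2·X^2·Y^1·Z^0.
  monomial 2·x^1·y^2 ↦ 2·X^1·Y^2·Z^0.
  monomial 1·x^1·y^1 ↦ 1·X^1·Y^1·Z^1.
  monomial 1·x^0·y^3 ↦ 1·X^0·Y^3·Z^0.
  monomial -1·x^0·y^2 ↦ -1·X^0·Y^2·Z^1.
  monomial 1·x^0·y^0 ↦ 1·X^0·Y^0·Z^3.
Collecting: F(X, Y, Z) = -X**3 + 2*X**2*Y + 2*X*Y**2 + X*Y*Z + Y**3 - Y**2*Z + Z**3.


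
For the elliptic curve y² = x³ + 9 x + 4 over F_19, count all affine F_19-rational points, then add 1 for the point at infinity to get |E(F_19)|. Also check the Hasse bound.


Affine points = {(0, 2), (0, 17), (2, 7), (2, 12), (3, 1), (3, 18), (4, 3), (4, 16), (7, 7), (7, 12), (9, 4), (9, 15), (10, 7), (10, 12), (11, 3), (11, 16), (12, 4), (12, 15), (13, 0), (14, 9), (14, 10), (16, 8), (16, 11), (17, 4), (17, 15)}; affine count = 25; |E(F_19)| = 26.

Discriminant check: Δ ∝ 4a³ + 27b² = 4·9³ + 27·4² = 4·729 + 27·16 ≡ 4 (mod 19). Nonzero ⇒ E is nonsingular.
For each x ∈ F_19, compute rhs = x³ + 9·x + 4 mod 19, then count y ∈ F_19 with y² ≡ rhs.
  x = 0: rhs = 4, matching y values: 2, 17 (2 points).
  x = 1: rhs = 14, matching y values: none (0 points).
  x = 2: rhs = 11, matching y values: 7, 12 (2 points).
  x = 3: rhs = 1, matching y values: 1, 18 (2 points).
  x = 4: rhs = 9, matching y values: 3, 16 (2 points).
  x = 5: rhs = 3, matching y values: none (0 points).
  x = 6: rhs = 8, matching y values: none (0 points).
  x = 7: rhs = 11, matching y values: 7, 12 (2 points).
  x = 8: rhs = 18, matching y values: none (0 points).
  x = 9: rhs = 16, matching y values: 4, 15 (2 points).
  x = 10: rhs = 11, matching y values: 7, 12 (2 points).
  x = 11: rhs = 9, matching y values: 3, 16 (2 points).
  x = 12: rhs = 16, matching y values: 4, 15 (2 points).
  x = 13: rhs = 0, matching y values: 0 (1 points).
  x = 14: rhs = 5, matching y values: 9, 10 (2 points).
  x = 15: rhs = 18, matching y values: none (0 points).
  x = 16: rhs = 7, matching y values: 8, 11 (2 points).
  x = 17: rhs = 16, matching y values: 4, 15 (2 points).
  x = 18: rhs = 13, matching y values: none (0 points).
Total affine count: 25.
Full point count |E(F_19)| = 25 + 1 = 26.
Hasse bound: |26 − (19+1)| = |6| = 6 ≤ 2√19 ≈ 8.7178 ✓.


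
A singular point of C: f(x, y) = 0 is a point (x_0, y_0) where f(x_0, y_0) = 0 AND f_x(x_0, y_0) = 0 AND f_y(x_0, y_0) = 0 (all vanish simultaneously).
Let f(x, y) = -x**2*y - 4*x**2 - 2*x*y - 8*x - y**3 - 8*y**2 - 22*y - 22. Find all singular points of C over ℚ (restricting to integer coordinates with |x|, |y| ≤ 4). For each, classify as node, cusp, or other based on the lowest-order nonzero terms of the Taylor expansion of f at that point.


Singular points: {(-1, -3)}; classification: node.

Compute partial derivatives:
  f_x = -2*x*y - 8*x - 2*y - 8.
  f_y = -x**2 - 2*x - 3*y**2 - 16*y - 22.
Scan x_0 ∈ {−4, ..., 4}. For each x_0, f_y(x_0, y) is a polynomial in y; find its integer roots y ∈ {−4, ..., 4}, then test f_x and f at those candidates.
  x = -4: f_y(-4, y) = -3*y**2 - 16*y - 30; no integer root y with |y| ≤ 4.
  x = -3: f_y(-3, y) = -3*y**2 - 16*y - 25; no integer root y with |y| ≤ 4.
  x = -2: f_y(-2, y) = -3*y**2 - 16*y - 22; no integer root y with |y| ≤ 4.
  x = -1: f_y(-1, y) = -3*y**2 - 16*y - 21; vanishes at y ∈ {-3}. (-1, -3): f_x = 0, f = 0 — SINGULAR.
  x = 0: f_y(0, y) = -3*y**2 - 16*y - 22; no integer root y with |y| ≤ 4.
  x = 1: f_y(1, y) = -3*y**2 - 16*y - 25; no integer root y with |y| ≤ 4.
  x = 2: f_y(2, y) = -3*y**2 - 16*y - 30; no integer root y with |y| ≤ 4.
  x = 3: f_y(3, y) = -3*y**2 - 16*y - 37; no integer root y with |y| ≤ 4.
  x = 4: f_y(4, y) = -3*y**2 - 16*y - 46; no integer root y with |y| ≤ 4.
Only singular point on the grid: (-1, -3).
Classify: substitute x = -1 + u, y = -3 + v and expand: f = -u**2*v - u**2 - v**3 + v**2.
No constant or linear terms (consistent with a singular point). Quadratic part: -u**2 + v**2. Cubic part: -u**2*v - v**3.
The quadratic part v**2 - u**2 = (v − u)(v + u) splits into two distinct linear factors, so there are two distinct tangent lines y − -3 = ±(x − -1) — this is a node (ordinary double point).
Classification: node.


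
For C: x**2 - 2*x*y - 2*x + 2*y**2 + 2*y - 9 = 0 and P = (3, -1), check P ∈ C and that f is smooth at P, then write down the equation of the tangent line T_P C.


Tangent line at P: 6*x - 8*y - 26 = 0.

Step 1: f(3, -1) = 0, so P lies on C.
Step 2: partial derivatives
  f_x(x, y) = 2*x - 2*y - 2, f_y(x, y) = -2*x + 4*y + 2.
  f_x(P) = 6, f_y(P) = -8 (gradient nonzero, so P is smooth).
Step 3: tangent line at P: 6·(x − 3) + -8·(y − -1) = 0.
Expanding: 6*x - 8*y - 26 = 0.


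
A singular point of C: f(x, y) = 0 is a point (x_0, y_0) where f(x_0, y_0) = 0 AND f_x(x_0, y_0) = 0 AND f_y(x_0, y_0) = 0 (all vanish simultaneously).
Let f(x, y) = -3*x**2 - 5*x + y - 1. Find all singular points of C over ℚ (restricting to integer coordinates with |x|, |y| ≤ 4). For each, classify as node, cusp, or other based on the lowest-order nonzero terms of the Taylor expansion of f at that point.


No singular points in the scanned grid; C is smooth there.

Compute partial derivatives:
  f_x = -6*x - 5.
  f_y = 1.
f_y = 1 is a nonzero constant, so f_y never vanishes: no point (x, y) can satisfy f = f_x = f_y = 0. In particular no (x, y) ∈ {−4, ..., 4}² is singular; the curve is smooth.


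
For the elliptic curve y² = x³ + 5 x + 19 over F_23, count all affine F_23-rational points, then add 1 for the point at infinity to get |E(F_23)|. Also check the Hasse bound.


Affine points = {(1, 5), (1, 18), (5, 10), (5, 13), (6, 9), (6, 14), (7, 11), (7, 12), (11, 5), (11, 18), (12, 6), (12, 17), (13, 2), (13, 21), (14, 2), (14, 21), (16, 3), (16, 20), (17, 7), (17, 16), (19, 2), (19, 21), (20, 0), (21, 1), (21, 22), (22, 6), (22, 17)}; affine count = 27; |E(F_23)| = 28.

Discriminant check: Δ ∝ 4a³ + 27b² = 4·5³ + 27·19² = 4·125 + 27·361 ≡ 12 (mod 23). Nonzero ⇒ E is nonsingular.
For each x ∈ F_23, compute rhs = x³ + 5·x + 19 mod 23, then count y ∈ F_23 with y² ≡ rhs.
  x = 0: rhs = 19, matching y values: none (0 points).
  x = 1: rhs = 2, matching y values: 5, 18 (2 points).
  x = 2: rhs = 14, matching y values: none (0 points).
  x = 3: rhs = 15, matching y values: none (0 points).
  x = 4: rhs = 11, matching y values: none (0 points).
  x = 5: rhs = 8, matching y values: 10, 13 (2 points).
  x = 6: rhs = 12, matching y values: 9, 14 (2 points).
  x = 7: rhs = 6, matching y values: 11, 12 (2 points).
  x = 8: rhs = 19, matching y values: none (0 points).
  x = 9: rhs = 11, matching y values: none (0 points).
  x = 10: rhs = 11, matching y values: none (0 points).
  x = 11: rhs = 2, matching y values: 5, 18 (2 points).
  x = 12: rhs = 13, matching y values: 6, 17 (2 points).
  x = 13: rhs = 4, matching y values: 2, 21 (2 points).
  x = 14: rhs = 4, matching y values: 2, 21 (2 points).
  x = 15: rhs = 19, matching y values: none (0 points).
  x = 16: rhs = 9, matching y values: 3, 20 (2 points).
  x = 17: rhs = 3, matching y values: 7, 16 (2 points).
  x = 18: rhs = 7, matching y values: none (0 points).
  x = 19: rhs = 4, matching y values: 2, 21 (2 points).
  x = 20: rhs = 0, matching y values: 0 (1 points).
  x = 21: rhs = 1, matching y values: 1, 22 (2 points).
  x = 22: rhs = 13, matching y values: 6, 17 (2 points).
Total affine count: 27.
Full point count |E(F_23)| = 27 + 1 = 28.
Hasse bound: |28 − (23+1)| = |4| = 4 ≤ 2√23 ≈ 9.5917 ✓.


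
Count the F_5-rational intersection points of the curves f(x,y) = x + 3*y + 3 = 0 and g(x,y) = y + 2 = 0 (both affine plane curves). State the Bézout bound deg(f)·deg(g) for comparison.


Common zeros: {(3, 3)}; count = 1; Bézout bound = 1.

deg(f) = 1, deg(g) = 1, so Bézout bound = 1.
Scan x ∈ F_5. For each x, list the y ∈ F_5 with f(x, y) ≡ 0 and those with g(x, y) ≡ 0 (mod 5); the common zeros in that column are the intersection.
  x = 0: f ≡ 0 at y ∈ {4}; g ≡ 0 at y ∈ {3}; common: ∅.
  x = 1: f ≡ 0 at y ∈ {2}; g ≡ 0 at y ∈ {3}; common: ∅.
  x = 2: f ≡ 0 at y ∈ {0}; g ≡ 0 at y ∈ {3}; common: ∅.
  x = 3: f ≡ 0 at y ∈ {3}; g ≡ 0 at y ∈ {3}; common: {3}.
  x = 4: f ≡ 0 at y ∈ {1}; g ≡ 0 at y ∈ {3}; common: ∅.
Collecting: common zeros = {(3, 3)}, so the count is 1.
Comparison with the Bézout bound: 1 ≤ 1 = deg(f)·deg(g), as expected for curves with no common component (the bound is attained).


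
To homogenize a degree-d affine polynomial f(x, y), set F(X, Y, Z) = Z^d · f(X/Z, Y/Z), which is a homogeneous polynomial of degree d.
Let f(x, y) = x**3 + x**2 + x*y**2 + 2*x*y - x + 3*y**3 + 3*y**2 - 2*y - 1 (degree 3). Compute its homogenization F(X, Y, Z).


F(X, Y, Z) = X**3 + X**2*Z + X*Y**2 + 2*X*Y*Z - X*Z**2 + 3*Y**3 + 3*Y**2*Z - 2*Y*Z**2 - Z**3

deg(f) = 3.
Substitute x = X/Z, y = Y/Z into f, then multiply by Z^3.
  monomial 1·x^3·y^0 ↦ 1·X^3·Y^0·Z^0.
  monomial 1·x^2·y^0 ↦ 1·X^2·Y^0·Z^1.
  monomial 1·x^1·y^2 ↦ 1·X^1·Y^2·Z^0.
  monomial 2·x^1·y^1 ↦ 2·X^1·Y^1·Z^1.
  monomial -1·x^1·y^0 ↦ -1·X^1·Y^0·Z^2.
  monomial 3·x^0·y^3 ↦ 3·X^0·Y^3·Z^0.
  monomial 3·x^0·y^2 ↦ 3·X^0·Y^2·Z^1.
  monomial -2·x^0·y^1 ↦ -2·X^0·Y^1·Z^2.
  monomial -1·x^0·y^0 ↦ -1·X^0·Y^0·Z^3.
Collecting: F(X, Y, Z) = X**3 + X**2*Z + X*Y**2 + 2*X*Y*Z - X*Z**2 + 3*Y**3 + 3*Y**2*Z - 2*Y*Z**2 - Z**3.


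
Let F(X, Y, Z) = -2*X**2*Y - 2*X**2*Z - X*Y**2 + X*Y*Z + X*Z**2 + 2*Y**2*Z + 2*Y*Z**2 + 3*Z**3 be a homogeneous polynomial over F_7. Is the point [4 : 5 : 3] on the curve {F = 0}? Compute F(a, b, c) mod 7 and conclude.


F(4,5,3) ≡ 5 (mod 7); P is NOT on the curve.

Evaluate F(4, 5, 3) term-by-term (mod 7).
  -2*X**2*Y ↦ -2·16·5·1 = -160
  -2*X**2*Z ↦ -2·16·1·3 = -96
  -X*Y**2 ↦ -1·4·25·1 = -100
  X*Y*Z ↦ 1·4·5·3 = 60
  X*Z**2 ↦ 1·4·1·9 = 36
  2*Y**2*Z ↦ 2·1·25·3 = 150
  2*Y*Z**2 ↦ 2·1·5·9 = 90
  3*Z**3 ↦ 3·1·1·27 = 81
Sum: F(4, 5, 3) = (-160) + (-96) + (-100) + (60) + (36) + (150) + (90) + (81) = 61.
Reducing mod 7: 61 ≡ 5 (mod 7).
Since F(a, b, c) ≡ 5 ≠ 0 (mod 7), P does NOT lie on the curve.


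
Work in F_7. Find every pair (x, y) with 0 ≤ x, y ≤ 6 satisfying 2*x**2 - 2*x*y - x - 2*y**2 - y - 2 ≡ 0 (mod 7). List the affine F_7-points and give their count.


Affine F_7-points: {(1, 3), (1, 6), (2, 2), (2, 6), (4, 2), (4, 4), (6, 1), (6, 3)}; count = 8.

For each of the 49 pairs (x, y) ∈ F_7², evaluate f(x, y) mod 7. Record the zeros.
  x = 0: [0↦5, 1↦2, 2↦2, 3↦5, 4↦4, 5↦6, 6↦4]  zeros at y ∈ ∅
  x = 1: [0↦6, 1↦1, 2↦6, 3↦0, 4↦4, 5↦4, 6↦0]  zeros at y ∈ {3, 6}
  x = 2: [0↦4, 1↦4, 2↦0, 3↦6, 4↦1, 5↦6, 6↦0]  zeros at y ∈ {2, 6}
  x = 3: [0↦6, 1↦4, 2↦5, 3↦2, 4↦2, 5↦5, 6↦4]  zeros at y ∈ ∅
  x = 4: [0↦5, 1↦1, 2↦0, 3↦2, 4↦0, 5↦1, 6↦5]  zeros at y ∈ {2, 4}
  x = 5: [0↦1, 1↦2, 2↦6, 3↦6, 4↦2, 5↦1, 6↦3]  zeros at y ∈ ∅
  x = 6: [0↦1, 1↦0, 2↦2, 3↦0, 4↦1, 5↦5, 6↦5]  zeros at y ∈ {1, 3}
Collecting zeros: affine points = {(1, 3), (1, 6), (2, 2), (2, 6), (4, 2), (4, 4), (6, 1), (6, 3)}.
Total count |C(F_7)_aff| = 8.


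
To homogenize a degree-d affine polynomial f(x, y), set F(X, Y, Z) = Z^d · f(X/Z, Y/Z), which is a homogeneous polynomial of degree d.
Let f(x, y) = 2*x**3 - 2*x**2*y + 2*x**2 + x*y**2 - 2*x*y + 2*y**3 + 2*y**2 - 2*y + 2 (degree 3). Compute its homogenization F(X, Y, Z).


F(X, Y, Z) = 2*X**3 - 2*X**2*Y + 2*X**2*Z + X*Y**2 - 2*X*Y*Z + 2*Y**3 + 2*Y**2*Z - 2*Y*Z**2 + 2*Z**3

deg(f) = 3.
Substitute x = X/Z, y = Y/Z into f, then multiply by Z^3.
  monomial 2·x^3·y^0 ↦ 2·X^3·Y^0·Z^0.
  monomial -2·x^2·y^1 ↦ -2·X^2·Y^1·Z^0.
  monomial 2·x^2·y^0 ↦ 2·X^2·Y^0·Z^1.
  monomial 1·x^1·y^2 ↦ 1·X^1·Y^2·Z^0.
  monomial -2·x^1·y^1 ↦ -2·X^1·Y^1·Z^1.
  monomial 2·x^0·y^3 ↦ 2·X^0·Y^3·Z^0.
  monomial 2·x^0·y^2 ↦ 2·X^0·Y^2·Z^1.
  monomial -2·x^0·y^1 ↦ -2·X^0·Y^1·Z^2.
  monomial 2·x^0·y^0 ↦ 2·X^0·Y^0·Z^3.
Collecting: F(X, Y, Z) = 2*X**3 - 2*X**2*Y + 2*X**2*Z + X*Y**2 - 2*X*Y*Z + 2*Y**3 + 2*Y**2*Z - 2*Y*Z**2 + 2*Z**3.


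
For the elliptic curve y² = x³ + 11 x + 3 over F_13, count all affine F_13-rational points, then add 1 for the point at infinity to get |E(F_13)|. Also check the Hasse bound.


Affine points = {(0, 4), (0, 9), (5, 1), (5, 12), (6, 5), (6, 8), (9, 5), (9, 8), (11, 5), (11, 8), (12, 2), (12, 11)}; affine count = 12; |E(F_13)| = 13.

Discriminant check: Δ ∝ 4a³ + 27b² = 4·11³ + 27·3² = 4·1331 + 27·9 ≡ 3 (mod 13). Nonzero ⇒ E is nonsingular.
For each x ∈ F_13, compute rhs = x³ + 11·x + 3 mod 13, then count y ∈ F_13 with y² ≡ rhs.
  x = 0: rhs = 3, matching y values: 4, 9 (2 points).
  x = 1: rhs = 2, matching y values: none (0 points).
  x = 2: rhs = 7, matching y values: none (0 points).
  x = 3: rhs = 11, matching y values: none (0 points).
  x = 4: rhs = 7, matching y values: none (0 points).
  x = 5: rhs = 1, matching y values: 1, 12 (2 points).
  x = 6: rhs = 12, matching y values: 5, 8 (2 points).
  x = 7: rhs = 7, matching y values: none (0 points).
  x = 8: rhs = 5, matching y values: none (0 points).
  x = 9: rhs = 12, matching y values: 5, 8 (2 points).
  x = 10: rhs = 8, matching y values: none (0 points).
  x = 11: rhs = 12, matching y values: 5, 8 (2 points).
  x = 12: rhs = 4, matching y values: 2, 11 (2 points).
Total affine count: 12.
Full point count |E(F_13)| = 12 + 1 = 13.
Hasse bound: |13 − (13+1)| = |-1| = 1 ≤ 2√13 ≈ 7.2111 ✓.


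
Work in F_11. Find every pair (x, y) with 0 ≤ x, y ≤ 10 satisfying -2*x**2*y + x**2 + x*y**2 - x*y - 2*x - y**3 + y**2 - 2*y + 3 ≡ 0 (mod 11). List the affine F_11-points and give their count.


Affine F_11-points: {(1, 3), (2, 3), (4, 0), (4, 6), (4, 10), (5, 5), (7, 10), (8, 5), (9, 0)}; count = 9.

For each of the 121 pairs (x, y) ∈ F_11², evaluate f(x, y) mod 11. Record the zeros.
  x = 0: [0↦3, 1↦1, 2↦6, 3↦1, 4↦2, 5↦3, 6↦9, 7↦3, 8↦1, 9↦8, 10↦7]  zeros at y ∈ ∅
  x = 1: [0↦2, 1↦9, 2↦3, 3↦0, 4↦5, 5↦1, 6↦4, 7↦8, 8↦7, 9↦6, 10↦10]  zeros at y ∈ {3}
  x = 2: [0↦3, 1↦4, 2↦5, 3↦0, 4↦5, 5↦3, 6↦10, 7↦9, 8↦5, 9↦3, 10↦8]  zeros at y ∈ {3}
  x = 3: [0↦6, 1↦8, 2↦1, 3↦1, 4↦2, 5↦9, 6↦5, 7↦6, 8↦6, 9↦10, 10↦1]  zeros at y ∈ ∅
  x = 4: [0↦0, 1↦10, 2↦2, 3↦3, 4↦7, 5↦8, 6↦0, 7↦10, 8↦10, 9↦5, 10↦0]  zeros at y ∈ {0, 6, 10}
  x = 5: [0↦7, 1↦10, 2↦8, 3↦6, 4↦9, 5↦0, 6↦6, 7↦10, 8↦6, 9↦10, 10↦5]  zeros at y ∈ {5}
  x = 6: [0↦5, 1↦8, 2↦8, 3↦10, 4↦8, 5↦7, 6↦1, 7↦6, 8↦5, 9↦3, 10↦5]  zeros at y ∈ ∅
  x = 7: [0↦5, 1↦4, 2↦2, 3↦4, 4↦4, 5↦7, 6↦7, 7↦9, 8↦7, 9↦6, 10↦0]  zeros at y ∈ {10}
  x = 8: [0↦7, 1↦9, 2↦1, 3↦10, 4↦8, 5↦0, 6↦2, 7↦8, 8↦1, 9↦8, 10↦1]  zeros at y ∈ {5}
  x = 9: [0↦0, 1↦1, 2↦5, 3↦6, 4↦9, 5↦8, 6↦8, 7↦3, 8↦9, 9↦9, 10↦8]  zeros at y ∈ {0}
  x = 10: [0↦6, 1↦2, 2↦3, 3↦3, 4↦7, 5↦9, 6↦3, 7↦5, 8↦9, 9↦9, 10↦10]  zeros at y ∈ ∅
Collecting zeros: affine points = {(1, 3), (2, 3), (4, 0), (4, 6), (4, 10), (5, 5), (7, 10), (8, 5), (9, 0)}.
Total count |C(F_11)_aff| = 9.


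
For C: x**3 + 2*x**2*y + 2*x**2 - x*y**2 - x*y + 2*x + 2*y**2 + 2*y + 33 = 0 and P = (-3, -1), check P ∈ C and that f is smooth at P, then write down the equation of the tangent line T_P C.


Tangent line at P: 29*x + 13*y + 100 = 0.

Step 1: f(-3, -1) = 0, so P lies on C.
Step 2: partial derivatives
  f_x(x, y) = 3*x**2 + 4*x*y + 4*x - y**2 - y + 2, f_y(x, y) = 2*x**2 - 2*x*y - x + 4*y + 2.
  f_x(P) = 29, f_y(P) = 13 (gradient nonzero, so P is smooth).
Step 3: tangent line at P: 29·(x − -3) + 13·(y − -1) = 0.
Expanding: 29*x + 13*y + 100 = 0.


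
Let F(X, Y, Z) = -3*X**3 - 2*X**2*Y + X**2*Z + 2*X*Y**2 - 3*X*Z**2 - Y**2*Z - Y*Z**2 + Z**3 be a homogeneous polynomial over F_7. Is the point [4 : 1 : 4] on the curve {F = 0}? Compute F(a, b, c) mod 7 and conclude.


F(4,1,4) ≡ 1 (mod 7); P is NOT on the curve.

Evaluate F(4, 1, 4) term-by-term (mod 7).
  -3*X**3 ↦ -3·64·1·1 = -192
  -2*X**2*Y ↦ -2·16·1·1 = -32
  X**2*Z ↦ 1·16·1·4 = 64
  2*X*Y**2 ↦ 2·4·1·1 = 8
  -3*X*Z**2 ↦ -3·4·1·16 = -192
  -Y**2*Z ↦ -1·1·1·4 = -4
  -Y*Z**2 ↦ -1·1·1·16 = -16
  Z**3 ↦ 1·1·1·64 = 64
Sum: F(4, 1, 4) = (-192) + (-32) + (64) + (8) + (-192) + (-4) + (-16) + (64) = -300.
Reducing mod 7: -300 ≡ 1 (mod 7).
Since F(a, b, c) ≡ 1 ≠ 0 (mod 7), P does NOT lie on the curve.


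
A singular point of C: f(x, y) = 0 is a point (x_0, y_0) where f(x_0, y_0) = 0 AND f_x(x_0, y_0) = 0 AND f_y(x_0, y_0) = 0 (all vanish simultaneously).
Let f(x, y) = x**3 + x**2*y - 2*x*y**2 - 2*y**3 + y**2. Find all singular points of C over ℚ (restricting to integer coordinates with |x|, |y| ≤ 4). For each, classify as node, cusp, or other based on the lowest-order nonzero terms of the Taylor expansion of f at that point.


Singular points: {(0, 0)}; classification: cusp.

Compute partial derivatives:
  f_x = 3*x**2 + 2*x*y - 2*y**2.
  f_y = x**2 - 4*x*y - 6*y**2 + 2*y.
Scan x_0 ∈ {−4, ..., 4}. For each x_0, f_y(x_0, y) is a polynomial in y; find its integer roots y ∈ {−4, ..., 4}, then test f_x and f at those candidates.
  x = -4: f_y(-4, y) = -6*y**2 + 18*y + 16; no integer root y with |y| ≤ 4.
  x = -3: f_y(-3, y) = -6*y**2 + 14*y + 9; no integer root y with |y| ≤ 4.
  x = -2: f_y(-2, y) = -6*y**2 + 10*y + 4; vanishes at y ∈ {2}. (-2, 2): f_x = -4 ≠ 0.
  x = -1: f_y(-1, y) = -6*y**2 + 6*y + 1; no integer root y with |y| ≤ 4.
  x = 0: f_y(0, y) = -6*y**2 + 2*y; vanishes at y ∈ {0}. (0, 0): f_x = 0, f = 0 — SINGULAR.
  x = 1: f_y(1, y) = -6*y**2 - 2*y + 1; no integer root y with |y| ≤ 4.
  x = 2: f_y(2, y) = -6*y**2 - 6*y + 4; no integer root y with |y| ≤ 4.
  x = 3: f_y(3, y) = -6*y**2 - 10*y + 9; no integer root y with |y| ≤ 4.
  x = 4: f_y(4, y) = -6*y**2 - 14*y + 16; no integer root y with |y| ≤ 4.
Only singular point on the grid: (0, 0).
Classify: substitute x = 0 + u, y = 0 + v and expand: f = u**3 + u**2*v - 2*u*v**2 - 2*v**3 + v**2.
No constant or linear terms (consistent with a singular point). Quadratic part: v**2. Cubic part: u**3 + u**2*v - 2*u*v**2 - 2*v**3.
The quadratic part v**2 is a perfect square, so there is a single (double) tangent line v = 0, i.e. y = 0. Restricting the cubic part to that line (v = 0) leaves u**3 ≠ 0, so f is not divisible by v and the branch is v² ≈ -u**3 to lowest order — this is a cusp.
Classification: cusp.


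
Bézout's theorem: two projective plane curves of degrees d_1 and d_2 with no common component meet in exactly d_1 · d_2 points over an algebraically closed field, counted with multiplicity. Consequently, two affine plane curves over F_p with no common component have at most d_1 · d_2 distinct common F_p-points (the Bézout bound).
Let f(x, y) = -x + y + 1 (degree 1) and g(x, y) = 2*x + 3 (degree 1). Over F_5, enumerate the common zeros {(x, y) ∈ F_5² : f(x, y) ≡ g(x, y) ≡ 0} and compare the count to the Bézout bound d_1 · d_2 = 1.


Common zeros: {(1, 0)}; count = 1; Bézout bound = 1.

deg(f) = 1, deg(g) = 1, so Bézout bound = 1.
Scan x ∈ F_5. For each x, list the y ∈ F_5 with f(x, y) ≡ 0 and those with g(x, y) ≡ 0 (mod 5); the common zeros in that column are the intersection.
  x = 0: f ≡ 0 at y ∈ {4}; g ≡ 0 at y ∈ ∅; common: ∅.
  x = 1: f ≡ 0 at y ∈ {0}; g ≡ 0 at y ∈ {0, 1, 2, 3, 4}; common: {0}.
  x = 2: f ≡ 0 at y ∈ {1}; g ≡ 0 at y ∈ ∅; common: ∅.
  x = 3: f ≡ 0 at y ∈ {2}; g ≡ 0 at y ∈ ∅; common: ∅.
  x = 4: f ≡ 0 at y ∈ {3}; g ≡ 0 at y ∈ ∅; common: ∅.
Collecting: common zeros = {(1, 0)}, so the count is 1.
Comparison with the Bézout bound: 1 ≤ 1 = deg(f)·deg(g), as expected for curves with no common component (the bound is attained).


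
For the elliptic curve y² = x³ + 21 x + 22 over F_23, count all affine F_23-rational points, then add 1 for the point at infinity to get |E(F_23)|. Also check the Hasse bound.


Affine points = {(2, 7), (2, 16), (4, 3), (4, 20), (7, 11), (7, 12), (8, 9), (8, 14), (10, 6), (10, 17), (12, 1), (12, 22), (13, 10), (13, 13), (14, 1), (14, 22), (15, 3), (15, 20), (17, 5), (17, 18), (19, 9), (19, 14), (20, 1), (20, 22), (21, 8), (21, 15), (22, 0)}; affine count = 27; |E(F_23)| = 28.

Discriminant check: Δ ∝ 4a³ + 27b² = 4·21³ + 27·22² = 4·9261 + 27·484 ≡ 18 (mod 23). Nonzero ⇒ E is nonsingular.
For each x ∈ F_23, compute rhs = x³ + 21·x + 22 mod 23, then count y ∈ F_23 with y² ≡ rhs.
  x = 0: rhs = 22, matching y values: none (0 points).
  x = 1: rhs = 21, matching y values: none (0 points).
  x = 2: rhs = 3, matching y values: 7, 16 (2 points).
  x = 3: rhs = 20, matching y values: none (0 points).
  x = 4: rhs = 9, matching y values: 3, 20 (2 points).
  x = 5: rhs = 22, matching y values: none (0 points).
  x = 6: rhs = 19, matching y values: none (0 points).
  x = 7: rhs = 6, matching y values: 11, 12 (2 points).
  x = 8: rhs = 12, matching y values: 9, 14 (2 points).
  x = 9: rhs = 20, matching y values: none (0 points).
  x = 10: rhs = 13, matching y values: 6, 17 (2 points).
  x = 11: rhs = 20, matching y values: none (0 points).
  x = 12: rhs = 1, matching y values: 1, 22 (2 points).
  x = 13: rhs = 8, matching y values: 10, 13 (2 points).
  x = 14: rhs = 1, matching y values: 1, 22 (2 points).
  x = 15: rhs = 9, matching y values: 3, 20 (2 points).
  x = 16: rhs = 15, matching y values: none (0 points).
  x = 17: rhs = 2, matching y values: 5, 18 (2 points).
  x = 18: rhs = 22, matching y values: none (0 points).
  x = 19: rhs = 12, matching y values: 9, 14 (2 points).
  x = 20: rhs = 1, matching y values: 1, 22 (2 points).
  x = 21: rhs = 18, matching y values: 8, 15 (2 points).
  x = 22: rhs = 0, matching y values: 0 (1 points).
Total affine count: 27.
Full point count |E(F_23)| = 27 + 1 = 28.
Hasse bound: |28 − (23+1)| = |4| = 4 ≤ 2√23 ≈ 9.5917 ✓.


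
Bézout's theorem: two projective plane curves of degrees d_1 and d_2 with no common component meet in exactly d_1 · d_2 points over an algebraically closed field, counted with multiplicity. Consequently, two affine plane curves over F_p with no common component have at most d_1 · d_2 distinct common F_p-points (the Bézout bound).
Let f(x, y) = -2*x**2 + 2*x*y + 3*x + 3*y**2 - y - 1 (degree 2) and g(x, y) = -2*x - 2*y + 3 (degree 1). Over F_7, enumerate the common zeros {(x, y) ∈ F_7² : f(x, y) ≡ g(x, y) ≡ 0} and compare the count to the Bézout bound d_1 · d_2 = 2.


Common zeros: {(6, 6)}; count = 1; Bézout bound = 2.

deg(f) = 2, deg(g) = 1, so Bézout bound = 2.
Scan x ∈ F_7. For each x, list the y ∈ F_7 with f(x, y) ≡ 0 and those with g(x, y) ≡ 0 (mod 7); the common zeros in that column are the intersection.
  x = 0: f ≡ 0 at y ∈ ∅; g ≡ 0 at y ∈ {5}; common: ∅.
  x = 1: f ≡ 0 at y ∈ {0, 2}; g ≡ 0 at y ∈ {4}; common: ∅.
  x = 2: f ≡ 0 at y ∈ ∅; g ≡ 0 at y ∈ {3}; common: ∅.
  x = 3: f ≡ 0 at y ∈ ∅; g ≡ 0 at y ∈ {2}; common: ∅.
  x = 4: f ≡ 0 at y ∈ {0}; g ≡ 0 at y ∈ {1}; common: ∅.
  x = 5: f ≡ 0 at y ∈ {5, 6}; g ≡ 0 at y ∈ {0}; common: ∅.
  x = 6: f ≡ 0 at y ∈ {2, 6}; g ≡ 0 at y ∈ {6}; common: {6}.
Collecting: common zeros = {(6, 6)}, so the count is 1.
Comparison with the Bézout bound: 1 ≤ 2 = deg(f)·deg(g), as expected for curves with no common component (the affine F_7-count falls short of the bound because intersections may lie at infinity, over extension fields, or carry multiplicity).


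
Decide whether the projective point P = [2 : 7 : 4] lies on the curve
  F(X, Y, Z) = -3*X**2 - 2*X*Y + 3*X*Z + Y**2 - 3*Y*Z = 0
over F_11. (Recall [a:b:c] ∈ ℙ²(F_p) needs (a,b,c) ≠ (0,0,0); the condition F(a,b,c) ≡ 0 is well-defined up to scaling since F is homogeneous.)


F(2,7,4) ≡ 4 (mod 11); P is NOT on the curve.

Evaluate F(2, 7, 4) term-by-term (mod 11).
  -3*X**2 ↦ -3·4·1·1 = -12
  -2*X*Y ↦ -2·2·7·1 = -28
  3*X*Z ↦ 3·2·1·4 = 24
  Y**2 ↦ 1·1·49·1 = 49
  -3*Y*Z ↦ -3·1·7·4 = -84
Sum: F(2, 7, 4) = (-12) + (-28) + (24) + (49) + (-84) = -51.
Reducing mod 11: -51 ≡ 4 (mod 11).
Since F(a, b, c) ≡ 4 ≠ 0 (mod 11), P does NOT lie on the curve.


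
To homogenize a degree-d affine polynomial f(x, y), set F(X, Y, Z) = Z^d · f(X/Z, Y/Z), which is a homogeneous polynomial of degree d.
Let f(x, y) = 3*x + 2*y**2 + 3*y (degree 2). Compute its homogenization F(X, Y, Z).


F(X, Y, Z) = 3*X*Z + 2*Y**2 + 3*Y*Z

deg(f) = 2.
Substitute x = X/Z, y = Y/Z into f, then multiply by Z^2.
  monomial 3·x^1·y^0 ↦ 3·X^1·Y^0·Z^1.
  monomial 2·x^0·y^2 ↦ 2·X^0·Y^2·Z^0.
  monomial 3·x^0·y^1 ↦ 3·X^0·Y^1·Z^1.
Collecting: F(X, Y, Z) = 3*X*Z + 2*Y**2 + 3*Y*Z.


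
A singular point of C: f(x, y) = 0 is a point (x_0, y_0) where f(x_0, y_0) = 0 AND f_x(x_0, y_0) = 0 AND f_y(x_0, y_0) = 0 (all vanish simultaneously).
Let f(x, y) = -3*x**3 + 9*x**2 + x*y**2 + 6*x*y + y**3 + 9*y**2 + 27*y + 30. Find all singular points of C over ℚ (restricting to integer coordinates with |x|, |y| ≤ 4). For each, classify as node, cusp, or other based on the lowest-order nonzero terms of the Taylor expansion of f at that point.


Singular points: {(1, -3)}; classification: cusp.

Compute partial derivatives:
  f_x = -9*x**2 + 18*x + y**2 + 6*y.
  f_y = 2*x*y + 6*x + 3*y**2 + 18*y + 27.
Scan x_0 ∈ {−4, ..., 4}. For each x_0, f_y(x_0, y) is a polynomial in y; find its integer roots y ∈ {−4, ..., 4}, then test f_x and f at those candidates.
  x = -4: f_y(-4, y) = 3*y**2 + 10*y + 3; vanishes at y ∈ {-3}. (-4, -3): f_x = -225 ≠ 0.
  x = -3: f_y(-3, y) = 3*y**2 + 12*y + 9; vanishes at y ∈ {-3, -1}. (-3, -3): f_x = -144 ≠ 0; (-3, -1): f_x = -140 ≠ 0.
  x = -2: f_y(-2, y) = 3*y**2 + 14*y + 15; vanishes at y ∈ {-3}. (-2, -3): f_x = -81 ≠ 0.
  x = -1: f_y(-1, y) = 3*y**2 + 16*y + 21; vanishes at y ∈ {-3}. (-1, -3): f_x = -36 ≠ 0.
  x = 0: f_y(0, y) = 3*y**2 + 18*y + 27; vanishes at y ∈ {-3}. (0, -3): f_x = -9 ≠ 0.
  x = 1: f_y(1, y) = 3*y**2 + 20*y + 33; vanishes at y ∈ {-3}. (1, -3): f_x = 0, f = 0 — SINGULAR.
  x = 2: f_y(2, y) = 3*y**2 + 22*y + 39; vanishes at y ∈ {-3}. (2, -3): f_x = -9 ≠ 0.
  x = 3: f_y(3, y) = 3*y**2 + 24*y + 45; vanishes at y ∈ {-3}. (3, -3): f_x = -36 ≠ 0.
  x = 4: f_y(4, y) = 3*y**2 + 26*y + 51; vanishes at y ∈ {-3}. (4, -3): f_x = -81 ≠ 0.
Only singular point on the grid: (1, -3).
Classify: substitute x = 1 + u, y = -3 + v and expand: f = -3*u**3 + u*v**2 + v**3 + v**2.
No constant or linear terms (consistent with a singular point). Quadratic part: v**2. Cubic part: -3*u**3 + u*v**2 + v**3.
The quadratic part v**2 is a perfect square, so there is a single (double) tangent line v = 0, i.e. y = -3. Restricting the cubic part to that line (v = 0) leaves -3*u**3 ≠ 0, so f is not divisible by v and the branch is v² ≈ 3*u**3 to lowest order — this is a cusp.
Classification: cusp.


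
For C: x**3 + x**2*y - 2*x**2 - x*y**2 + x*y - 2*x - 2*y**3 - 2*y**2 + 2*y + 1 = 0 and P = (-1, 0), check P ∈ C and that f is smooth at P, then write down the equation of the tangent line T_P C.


Tangent line at P: 5*x + 2*y + 5 = 0.

Step 1: f(-1, 0) = 0, so P lies on C.
Step 2: partial derivatives
  f_x(x, y) = 3*x**2 + 2*x*y - 4*x - y**2 + y - 2, f_y(x, y) = x**2 - 2*x*y + x - 6*y**2 - 4*y + 2.
  f_x(P) = 5, f_y(P) = 2 (gradient nonzero, so P is smooth).
Step 3: tangent line at P: 5·(x − -1) + 2·(y − 0) = 0.
Expanding: 5*x + 2*y + 5 = 0.


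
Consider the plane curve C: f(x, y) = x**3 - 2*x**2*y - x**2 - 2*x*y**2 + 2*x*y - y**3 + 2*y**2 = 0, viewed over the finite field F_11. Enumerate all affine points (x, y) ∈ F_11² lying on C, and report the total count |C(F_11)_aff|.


Affine F_11-points: {(0, 0), (0, 2), (1, 0), (2, 6), (3, 7), (4, 6), (6, 5), (6, 8), (6, 10), (7, 6), (9, 9)}; count = 11.

For each of the 121 pairs (x, y) ∈ F_11², evaluate f(x, y) mod 11. Record the zeros.
  x = 0: [0↦0, 1↦1, 2↦0, 3↦2, 4↦1, 5↦2, 6↦10, 7↦8, 8↦1, 9↦5, 10↦3]  zeros at y ∈ {0, 2}
  x = 1: [0↦0, 1↦10, 2↦3, 3↦6, 4↦2, 5↦7, 6↦4, 7↦9, 8↦5, 9↦8, 10↦1]  zeros at y ∈ {0}
  x = 2: [0↦4, 1↦8, 2↦2, 3↦2, 4↦2, 5↦7, 6↦0, 7↦8, 8↦3, 9↦1, 10↦7]  zeros at y ∈ {6}
  x = 3: [0↦7, 1↦1, 2↦3, 3↦7, 4↦7, 5↦8, 6↦4, 7↦0, 8↦1, 9↦1, 10↦5]  zeros at y ∈ {7}
  x = 4: [0↦4, 1↦6, 2↦1, 3↦5, 4↦1, 5↦5, 6↦0, 7↦2, 8↦5, 9↦3, 10↦1]  zeros at y ∈ {6}
  x = 5: [0↦1, 1↦7, 2↦2, 3↦2, 4↦1, 5↦4, 6↦5, 7↦9, 8↦10, 9↦2, 10↦1]  zeros at y ∈ ∅
  x = 6: [0↦4, 1↦10, 2↦1, 3↦4, 4↦2, 5↦0, 6↦3, 7↦5, 8↦0, 9↦4, 10↦0]  zeros at y ∈ {5, 8, 10}
  x = 7: [0↦8, 1↦10, 2↦4, 3↦6, 4↦10, 5↦10, 6↦0, 7↦7, 8↦3, 9↦4, 10↦4]  zeros at y ∈ {6}
  x = 8: [0↦8, 1↦2, 2↦6, 3↦3, 4↦9, 5↦7, 6↦2, 7↦10, 8↦3, 9↦8, 10↦8]  zeros at y ∈ ∅
  x = 9: [0↦10, 1↦3, 2↦2, 3↦1, 4↦5, 5↦8, 6↦4, 7↦9, 8↦6, 9↦0, 10↦7]  zeros at y ∈ {9}
  x = 10: [0↦9, 1↦8, 2↦9, 3↦6, 4↦4, 5↦8, 6↦1, 7↦10, 8↦7, 9↦8, 10↦7]  zeros at y ∈ ∅
Collecting zeros: affine points = {(0, 0), (0, 2), (1, 0), (2, 6), (3, 7), (4, 6), (6, 5), (6, 8), (6, 10), (7, 6), (9, 9)}.
Total count |C(F_11)_aff| = 11.


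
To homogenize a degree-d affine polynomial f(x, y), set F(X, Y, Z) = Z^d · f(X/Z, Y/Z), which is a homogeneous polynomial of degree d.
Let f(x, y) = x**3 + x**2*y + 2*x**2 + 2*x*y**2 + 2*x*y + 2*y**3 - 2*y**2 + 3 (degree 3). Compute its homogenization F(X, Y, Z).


F(X, Y, Z) = X**3 + X**2*Y + 2*X**2*Z + 2*X*Y**2 + 2*X*Y*Z + 2*Y**3 - 2*Y**2*Z + 3*Z**3

deg(f) = 3.
Substitute x = X/Z, y = Y/Z into f, then multiply by Z^3.
  monomial 1·x^3·y^0 ↦ 1·X^3·Y^0·Z^0.
  monomial 1·x^2·y^1 ↦ 1·X^2·Y^1·Z^0.
  monomial 2·x^2·y^0 ↦ 2·X^2·Y^0·Z^1.
  monomial 2·x^1·y^2 ↦ 2·X^1·Y^2·Z^0.
  monomial 2·x^1·y^1 ↦ 2·X^1·Y^1·Z^1.
  monomial 2·x^0·y^3 ↦ 2·X^0·Y^3·Z^0.
  monomial -2·x^0·y^2 ↦ -2·X^0·Y^2·Z^1.
  monomial 3·x^0·y^0 ↦ 3·X^0·Y^0·Z^3.
Collecting: F(X, Y, Z) = X**3 + X**2*Y + 2*X**2*Z + 2*X*Y**2 + 2*X*Y*Z + 2*Y**3 - 2*Y**2*Z + 3*Z**3.


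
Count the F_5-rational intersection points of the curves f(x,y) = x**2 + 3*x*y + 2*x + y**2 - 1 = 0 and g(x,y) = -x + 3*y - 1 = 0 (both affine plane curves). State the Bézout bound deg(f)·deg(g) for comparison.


Common zeros: {(1, 4), (3, 3)}; count = 2; Bézout bound = 2.

deg(f) = 2, deg(g) = 1, so Bézout bound = 2.
Scan x ∈ F_5. For each x, list the y ∈ F_5 with f(x, y) ≡ 0 and those with g(x, y) ≡ 0 (mod 5); the common zeros in that column are the intersection.
  x = 0: f ≡ 0 at y ∈ {1, 4}; g ≡ 0 at y ∈ {2}; common: ∅.
  x = 1: f ≡ 0 at y ∈ {3, 4}; g ≡ 0 at y ∈ {4}; common: {4}.
  x = 2: f ≡ 0 at y ∈ ∅; g ≡ 0 at y ∈ {1}; common: ∅.
  x = 3: f ≡ 0 at y ∈ {3}; g ≡ 0 at y ∈ {3}; common: {3}.
  x = 4: f ≡ 0 at y ∈ ∅; g ≡ 0 at y ∈ {0}; common: ∅.
Collecting: common zeros = {(1, 4), (3, 3)}, so the count is 2.
Comparison with the Bézout bound: 2 ≤ 2 = deg(f)·deg(g), as expected for curves with no common component (the bound is attained).


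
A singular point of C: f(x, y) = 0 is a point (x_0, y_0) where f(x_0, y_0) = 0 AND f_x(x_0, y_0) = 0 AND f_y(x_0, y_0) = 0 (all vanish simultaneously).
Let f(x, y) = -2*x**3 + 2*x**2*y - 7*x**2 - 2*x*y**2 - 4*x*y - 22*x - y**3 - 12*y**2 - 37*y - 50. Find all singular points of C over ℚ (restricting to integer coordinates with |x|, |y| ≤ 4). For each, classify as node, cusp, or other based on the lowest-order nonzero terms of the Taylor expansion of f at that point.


Singular points: {(-2, -3)}; classification: node.

Compute partial derivatives:
  f_x = -6*x**2 + 4*x*y - 14*x - 2*y**2 - 4*y - 22.
  f_y = 2*x**2 - 4*x*y - 4*x - 3*y**2 - 24*y - 37.
Scan x_0 ∈ {−4, ..., 4}. For each x_0, f_y(x_0, y) is a polynomial in y; find its integer roots y ∈ {−4, ..., 4}, then test f_x and f at those candidates.
  x = -4: f_y(-4, y) = -3*y**2 - 8*y + 11; vanishes at y ∈ {1}. (-4, 1): f_x = -84 ≠ 0.
  x = -3: f_y(-3, y) = -3*y**2 - 12*y - 7; no integer root y with |y| ≤ 4.
  x = -2: f_y(-2, y) = -3*y**2 - 16*y - 21; vanishes at y ∈ {-3}. (-2, -3): f_x = 0, f = 0 — SINGULAR.
  x = -1: f_y(-1, y) = -3*y**2 - 20*y - 31; no integer root y with |y| ≤ 4.
  x = 0: f_y(0, y) = -3*y**2 - 24*y - 37; no integer root y with |y| ≤ 4.
  x = 1: f_y(1, y) = -3*y**2 - 28*y - 39; no integer root y with |y| ≤ 4.
  x = 2: f_y(2, y) = -3*y**2 - 32*y - 37; no integer root y with |y| ≤ 4.
  x = 3: f_y(3, y) = -3*y**2 - 36*y - 31; no integer root y with |y| ≤ 4.
  x = 4: f_y(4, y) = -3*y**2 - 40*y - 21; no integer root y with |y| ≤ 4.
Only singular point on the grid: (-2, -3).
Classify: substitute x = -2 + u, y = -3 + v and expand: f = -2*u**3 + 2*u**2*v - u**2 - 2*u*v**2 - v**3 + v**2.
No constant or linear terms (consistent with a singular point). Quadratic part: -u**2 + v**2. Cubic part: -2*u**3 + 2*u**2*v - 2*u*v**2 - v**3.
The quadratic part v**2 - u**2 = (v − u)(v + u) splits into two distinct linear factors, so there are two distinct tangent lines y − -3 = ±(x − -2) — this is a node (ordinary double point).
Classification: node.


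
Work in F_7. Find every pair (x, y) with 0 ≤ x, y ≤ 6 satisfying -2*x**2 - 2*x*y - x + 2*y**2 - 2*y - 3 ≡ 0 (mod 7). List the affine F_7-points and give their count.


Affine F_7-points: {(0, 4), (1, 3), (1, 6), (2, 5), (3, 5), (3, 6), (6, 3), (6, 4)}; count = 8.

For each of the 49 pairs (x, y) ∈ F_7², evaluate f(x, y) mod 7. Record the zeros.
  x = 0: [0↦4, 1↦4, 2↦1, 3↦2, 4↦0, 5↦2, 6↦1]  zeros at y ∈ {4}
  x = 1: [0↦1, 1↦6, 2↦1, 3↦0, 4↦3, 5↦3, 6↦0]  zeros at y ∈ {3, 6}
  x = 2: [0↦1, 1↦4, 2↦4, 3↦1, 4↦2, 5↦0, 6↦2]  zeros at y ∈ {5}
  x = 3: [0↦4, 1↦5, 2↦3, 3↦5, 4↦4, 5↦0, 6↦0]  zeros at y ∈ {5, 6}
  x = 4: [0↦3, 1↦2, 2↦5, 3↦5, 4↦2, 5↦3, 6↦1]  zeros at y ∈ ∅
  x = 5: [0↦5, 1↦2, 2↦3, 3↦1, 4↦3, 5↦2, 6↦5]  zeros at y ∈ ∅
  x = 6: [0↦3, 1↦5, 2↦4, 3↦0, 4↦0, 5↦4, 6↦5]  zeros at y ∈ {3, 4}
Collecting zeros: affine points = {(0, 4), (1, 3), (1, 6), (2, 5), (3, 5), (3, 6), (6, 3), (6, 4)}.
Total count |C(F_7)_aff| = 8.
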